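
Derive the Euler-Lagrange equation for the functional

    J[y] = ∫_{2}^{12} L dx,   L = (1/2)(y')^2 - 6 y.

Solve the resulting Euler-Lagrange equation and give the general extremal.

The Lagrangian is L = (1/2)(y')^2 - 6 y.
∂L/∂y = -6.
∂L/∂y' = y'.
The Euler-Lagrange equation d/dx(∂L/∂y') − ∂L/∂y = 0 becomes:
    y'' + 6 = 0
General solution: y(x) = -3 x^2 + A x + B, where A and B are arbitrary constants fixed by the endpoint conditions.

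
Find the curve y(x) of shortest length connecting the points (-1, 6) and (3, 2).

Arc-length functional: J[y] = ∫ sqrt(1 + (y')^2) dx.
Lagrangian L = sqrt(1 + (y')^2) has no explicit y dependence, so ∂L/∂y = 0 and the Euler-Lagrange equation gives
    d/dx( y' / sqrt(1 + (y')^2) ) = 0  ⇒  y' / sqrt(1 + (y')^2) = const.
Hence y' is constant, so y(x) is affine.
Fitting the endpoints (-1, 6) and (3, 2):
    slope m = (2 − 6) / (3 − (-1)) = -1,
    intercept c = 6 − m·(-1) = 5.
Extremal: y(x) = -x + 5.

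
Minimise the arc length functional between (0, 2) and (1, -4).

Arc-length functional: J[y] = ∫ sqrt(1 + (y')^2) dx.
Lagrangian L = sqrt(1 + (y')^2) has no explicit y dependence, so ∂L/∂y = 0 and the Euler-Lagrange equation gives
    d/dx( y' / sqrt(1 + (y')^2) ) = 0  ⇒  y' / sqrt(1 + (y')^2) = const.
Hence y' is constant, so y(x) is affine.
Fitting the endpoints (0, 2) and (1, -4):
    slope m = ((-4) − 2) / (1 − 0) = -6,
    intercept c = 2 − m·0 = 2.
Extremal: y(x) = -6 x + 2.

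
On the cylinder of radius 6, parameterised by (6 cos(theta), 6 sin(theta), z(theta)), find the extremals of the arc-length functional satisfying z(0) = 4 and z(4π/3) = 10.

Parameterise the cylinder of radius R = 6 as
    r(θ) = (6 cos θ, 6 sin θ, z(θ)).
The arc-length element is
    ds = sqrt(36 + (dz/dθ)^2) dθ,
so the Lagrangian is L = sqrt(36 + z'^2).
L depends on z' only, not on z or θ, so ∂L/∂z = 0 and
    ∂L/∂z' = z' / sqrt(36 + z'^2).
The Euler-Lagrange equation gives
    d/dθ( z' / sqrt(36 + z'^2) ) = 0,
so z' is constant. Integrating once:
    z(θ) = a θ + b,
a helix on the cylinder (a straight line when the cylinder is unrolled). The constants a, b are determined by the endpoint conditions.
With endpoint conditions z(0) = 4 and z(4π/3) = 10: from z(0) = b we get b = 4, and a·4π/3 + 4 = 10 gives a = 9/(2π), so
    z(θ) = (9/(2π)) θ + 4.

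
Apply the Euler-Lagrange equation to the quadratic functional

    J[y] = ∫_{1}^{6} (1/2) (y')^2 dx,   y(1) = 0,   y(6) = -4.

The Lagrangian is L = (1/2) (y')^2.
Compute ∂L/∂y = 0, ∂L/∂y' = y'.
The Euler-Lagrange equation d/dx(∂L/∂y') − ∂L/∂y = 0 reduces to
    y'' = 0.
Its general solution is
    y(x) = A x + B,
with A, B fixed by the endpoint conditions.
Applying the endpoint conditions y(1) = 0 and y(6) = -4: solve A·1 + B = 0 and A·6 + B = -4. Subtracting gives A(6 − 1) = -4 − 0, so A = -4/5, and B = 0 − A·1 = 4/5. Therefore
    y(x) = (-4/5) x + 4/5.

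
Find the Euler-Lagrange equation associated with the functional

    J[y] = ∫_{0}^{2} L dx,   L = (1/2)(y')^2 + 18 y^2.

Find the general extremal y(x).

The Lagrangian is L = (1/2)(y')^2 + 18 y^2.
∂L/∂y = 36y.
∂L/∂y' = y'.
The Euler-Lagrange equation d/dx(∂L/∂y') − ∂L/∂y = 0 becomes:
    y'' - 36 y = 0
General solution: y(x) = A e^(6x) + B e^(-6x), where A and B are arbitrary constants fixed by the endpoint conditions.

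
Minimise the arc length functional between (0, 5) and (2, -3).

Arc-length functional: J[y] = ∫ sqrt(1 + (y')^2) dx.
Lagrangian L = sqrt(1 + (y')^2) has no explicit y dependence, so ∂L/∂y = 0 and the Euler-Lagrange equation gives
    d/dx( y' / sqrt(1 + (y')^2) ) = 0  ⇒  y' / sqrt(1 + (y')^2) = const.
Hence y' is constant, so y(x) is affine.
Fitting the endpoints (0, 5) and (2, -3):
    slope m = ((-3) − 5) / (2 − 0) = -4,
    intercept c = 5 − m·0 = 5.
Extremal: y(x) = -4 x + 5.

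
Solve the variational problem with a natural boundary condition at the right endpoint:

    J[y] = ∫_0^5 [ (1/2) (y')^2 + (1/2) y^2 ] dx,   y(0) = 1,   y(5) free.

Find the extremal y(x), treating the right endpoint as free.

The Lagrangian L = (1/2) (y')^2 + (1/2) y^2 gives
    ∂L/∂y = 1 y,   ∂L/∂y' = y'.
Euler-Lagrange: y'' − y = 0.
With k = 1, the general solution is
    y(x) = A cosh(x) + B sinh(x).
Fixed left endpoint y(0) = 1 ⇒ A = 1.
The right endpoint x = 5 is free, so the natural (transversality) condition is ∂L/∂y' |_{x=5} = 0, i.e. y'(5) = 0.
Compute y'(x) = A k sinh(k x) + B k cosh(k x), so
    y'(5) = A k sinh(k·5) + B k cosh(k·5) = 0
    ⇒ B = −A tanh(k·5) = − tanh(1·5).
Therefore the extremal is
    y(x) = cosh(1 x) − tanh(1·5) sinh(1 x).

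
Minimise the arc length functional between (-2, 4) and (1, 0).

Arc-length functional: J[y] = ∫ sqrt(1 + (y')^2) dx.
Lagrangian L = sqrt(1 + (y')^2) has no explicit y dependence, so ∂L/∂y = 0 and the Euler-Lagrange equation gives
    d/dx( y' / sqrt(1 + (y')^2) ) = 0  ⇒  y' / sqrt(1 + (y')^2) = const.
Hence y' is constant, so y(x) is affine.
Fitting the endpoints (-2, 4) and (1, 0):
    slope m = (0 − 4) / (1 − (-2)) = -4/3,
    intercept c = 4 − m·(-2) = 4/3.
Extremal: y(x) = (-4/3) x + 4/3.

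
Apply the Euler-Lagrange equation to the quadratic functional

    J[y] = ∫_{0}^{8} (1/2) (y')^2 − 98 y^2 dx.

The Lagrangian is L = (1/2) (y')^2 − 98 y^2.
Compute ∂L/∂y = -196y, ∂L/∂y' = y'.
The Euler-Lagrange equation d/dx(∂L/∂y') − ∂L/∂y = 0 reduces to
    y'' + 196 y = 0.
Its general solution is
    y(x) = A sin(14x) + B cos(14x),
with A, B fixed by the endpoint conditions.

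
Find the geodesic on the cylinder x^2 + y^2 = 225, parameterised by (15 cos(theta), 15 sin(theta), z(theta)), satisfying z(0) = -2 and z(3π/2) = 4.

Parameterise the cylinder of radius R = 15 as
    r(θ) = (15 cos θ, 15 sin θ, z(θ)).
The arc-length element is
    ds = sqrt(225 + (dz/dθ)^2) dθ,
so the Lagrangian is L = sqrt(225 + z'^2).
L depends on z' only, not on z or θ, so ∂L/∂z = 0 and
    ∂L/∂z' = z' / sqrt(225 + z'^2).
The Euler-Lagrange equation gives
    d/dθ( z' / sqrt(225 + z'^2) ) = 0,
so z' is constant. Integrating once:
    z(θ) = a θ + b,
a helix on the cylinder (a straight line when the cylinder is unrolled). The constants a, b are determined by the endpoint conditions.
With endpoint conditions z(0) = -2 and z(3π/2) = 4: from z(0) = b we get b = -2, and a·3π/2 + -2 = 4 gives a = 4/π, so
    z(θ) = (4/π) θ − 2.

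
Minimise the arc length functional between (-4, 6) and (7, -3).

Arc-length functional: J[y] = ∫ sqrt(1 + (y')^2) dx.
Lagrangian L = sqrt(1 + (y')^2) has no explicit y dependence, so ∂L/∂y = 0 and the Euler-Lagrange equation gives
    d/dx( y' / sqrt(1 + (y')^2) ) = 0  ⇒  y' / sqrt(1 + (y')^2) = const.
Hence y' is constant, so y(x) is affine.
Fitting the endpoints (-4, 6) and (7, -3):
    slope m = ((-3) − 6) / (7 − (-4)) = -9/11,
    intercept c = 6 − m·(-4) = 30/11.
Extremal: y(x) = (-9/11) x + 30/11.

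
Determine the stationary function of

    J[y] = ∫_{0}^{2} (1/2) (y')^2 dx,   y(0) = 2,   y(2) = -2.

The Lagrangian is L = (1/2) (y')^2.
Compute ∂L/∂y = 0, ∂L/∂y' = y'.
The Euler-Lagrange equation d/dx(∂L/∂y') − ∂L/∂y = 0 reduces to
    y'' = 0.
Its general solution is
    y(x) = A x + B,
with A, B fixed by the endpoint conditions.
Applying the endpoint conditions y(0) = 2 and y(2) = -2: solve A·0 + B = 2 and A·2 + B = -2. Subtracting gives A(2 − 0) = -2 − 2, so A = -2, and B = 2 − A·0 = 2. Therefore
    y(x) = -2 x + 2.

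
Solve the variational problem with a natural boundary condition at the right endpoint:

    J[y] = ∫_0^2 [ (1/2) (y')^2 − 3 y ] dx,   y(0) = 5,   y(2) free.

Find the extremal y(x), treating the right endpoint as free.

The Lagrangian L = (1/2) (y')^2 − 3 y gives
    ∂L/∂y = −3,   ∂L/∂y' = y'.
Euler-Lagrange: d/dx(y') − (−3) = 0, i.e. y'' + 3 = 0, so
    y(x) = −(3/2) x^2 + C1 x + C2.
Fixed left endpoint y(0) = 5 ⇒ C2 = 5.
The right endpoint x = 2 is free, so the natural (transversality) condition is ∂L/∂y' |_{x=2} = 0, i.e. y'(2) = 0.
Compute y'(x) = −3 x + C1, so y'(2) = −6 + C1 = 0 ⇒ C1 = 6.
Therefore the extremal is
    y(x) = −(3/2) x^2 + 6 x + 5.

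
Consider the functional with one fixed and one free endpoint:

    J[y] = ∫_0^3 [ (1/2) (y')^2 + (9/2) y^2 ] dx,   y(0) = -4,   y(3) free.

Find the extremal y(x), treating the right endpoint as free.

The Lagrangian L = (1/2) (y')^2 + (9/2) y^2 gives
    ∂L/∂y = 9 y,   ∂L/∂y' = y'.
Euler-Lagrange: y'' − 9 y = 0.
With k = 3, the general solution is
    y(x) = A cosh(3 x) + B sinh(3 x).
Fixed left endpoint y(0) = -4 ⇒ A = -4.
The right endpoint x = 3 is free, so the natural (transversality) condition is ∂L/∂y' |_{x=3} = 0, i.e. y'(3) = 0.
Compute y'(x) = A k sinh(k x) + B k cosh(k x), so
    y'(3) = A k sinh(k·3) + B k cosh(k·3) = 0
    ⇒ B = −A tanh(k·3) = 4 tanh(3·3).
Therefore the extremal is
    y(x) = −4 cosh(3 x) + 4 tanh(3·3) sinh(3 x).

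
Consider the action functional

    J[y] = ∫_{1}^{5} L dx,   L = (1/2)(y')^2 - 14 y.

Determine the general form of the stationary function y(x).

The Lagrangian is L = (1/2)(y')^2 - 14 y.
∂L/∂y = -14.
∂L/∂y' = y'.
The Euler-Lagrange equation d/dx(∂L/∂y') − ∂L/∂y = 0 becomes:
    y'' + 14 = 0
General solution: y(x) = -7 x^2 + A x + B, where A and B are arbitrary constants fixed by the endpoint conditions.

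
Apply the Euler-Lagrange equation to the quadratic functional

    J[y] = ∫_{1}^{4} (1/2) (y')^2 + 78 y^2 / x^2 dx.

The Lagrangian is L = (1/2) (y')^2 + 78 y^2 / x^2.
Compute ∂L/∂y = 156y/x^2, ∂L/∂y' = y'.
The Euler-Lagrange equation d/dx(∂L/∂y') − ∂L/∂y = 0 reduces to
    y'' − 156/x^2 · y = 0  (x > 0).
Its general solution is
    y(x) = A x^13 + B x^(-12),
with A, B fixed by the endpoint conditions.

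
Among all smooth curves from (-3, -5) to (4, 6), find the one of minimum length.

Arc-length functional: J[y] = ∫ sqrt(1 + (y')^2) dx.
Lagrangian L = sqrt(1 + (y')^2) has no explicit y dependence, so ∂L/∂y = 0 and the Euler-Lagrange equation gives
    d/dx( y' / sqrt(1 + (y')^2) ) = 0  ⇒  y' / sqrt(1 + (y')^2) = const.
Hence y' is constant, so y(x) is affine.
Fitting the endpoints (-3, -5) and (4, 6):
    slope m = (6 − (-5)) / (4 − (-3)) = 11/7,
    intercept c = (-5) − m·(-3) = -2/7.
Extremal: y(x) = (11/7) x - 2/7.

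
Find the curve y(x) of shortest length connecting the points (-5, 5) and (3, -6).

Arc-length functional: J[y] = ∫ sqrt(1 + (y')^2) dx.
Lagrangian L = sqrt(1 + (y')^2) has no explicit y dependence, so ∂L/∂y = 0 and the Euler-Lagrange equation gives
    d/dx( y' / sqrt(1 + (y')^2) ) = 0  ⇒  y' / sqrt(1 + (y')^2) = const.
Hence y' is constant, so y(x) is affine.
Fitting the endpoints (-5, 5) and (3, -6):
    slope m = ((-6) − 5) / (3 − (-5)) = -11/8,
    intercept c = 5 − m·(-5) = -15/8.
Extremal: y(x) = (-11/8) x - 15/8.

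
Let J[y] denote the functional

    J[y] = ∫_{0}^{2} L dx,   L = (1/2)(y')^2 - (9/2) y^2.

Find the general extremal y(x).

The Lagrangian is L = (1/2)(y')^2 - (9/2) y^2.
∂L/∂y = -9y.
∂L/∂y' = y'.
The Euler-Lagrange equation d/dx(∂L/∂y') − ∂L/∂y = 0 becomes:
    y'' + 9 y = 0
General solution: y(x) = A sin(3x) + B cos(3x), where A and B are arbitrary constants fixed by the endpoint conditions.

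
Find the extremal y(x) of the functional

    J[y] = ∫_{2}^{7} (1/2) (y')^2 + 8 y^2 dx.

The Lagrangian is L = (1/2) (y')^2 + 8 y^2.
Compute ∂L/∂y = 16y, ∂L/∂y' = y'.
The Euler-Lagrange equation d/dx(∂L/∂y') − ∂L/∂y = 0 reduces to
    y'' − 16 y = 0.
Its general solution is
    y(x) = A e^(4x) + B e^(−4x),
with A, B fixed by the endpoint conditions.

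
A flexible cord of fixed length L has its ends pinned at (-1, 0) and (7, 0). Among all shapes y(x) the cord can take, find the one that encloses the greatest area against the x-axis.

Set up the augmented Lagrangian using a multiplier λ for the length constraint:
    F(y, y') = y − λ sqrt(1 + y'^2).
F has no explicit x dependence, so the Beltrami identity yields a first integral
    F − y' ∂F/∂y' = C.
Compute ∂F/∂y' = −λ y' / sqrt(1 + y'^2). Then
    y − λ sqrt(1 + y'^2) + λ y'^2 / sqrt(1 + y'^2) = C
    ⇒  y − λ / sqrt(1 + y'^2) = C.
Solving for y' and integrating gives
    (x − a)^2 + (y − b)^2 = λ^2,
a circular arc of radius λ. The constants a, b are determined by the endpoint conditions y(-1) = y(7) = 0, and λ is fixed implicitly by the length constraint
    ∫_{-1}^{7} sqrt(1 + y'^2) dx = L.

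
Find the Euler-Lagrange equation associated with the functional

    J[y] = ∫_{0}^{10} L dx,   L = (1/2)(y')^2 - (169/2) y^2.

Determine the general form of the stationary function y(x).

The Lagrangian is L = (1/2)(y')^2 - (169/2) y^2.
∂L/∂y = -169y.
∂L/∂y' = y'.
The Euler-Lagrange equation d/dx(∂L/∂y') − ∂L/∂y = 0 becomes:
    y'' + 169 y = 0
General solution: y(x) = A sin(13x) + B cos(13x), where A and B are arbitrary constants fixed by the endpoint conditions.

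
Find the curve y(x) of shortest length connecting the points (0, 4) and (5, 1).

Arc-length functional: J[y] = ∫ sqrt(1 + (y')^2) dx.
Lagrangian L = sqrt(1 + (y')^2) has no explicit y dependence, so ∂L/∂y = 0 and the Euler-Lagrange equation gives
    d/dx( y' / sqrt(1 + (y')^2) ) = 0  ⇒  y' / sqrt(1 + (y')^2) = const.
Hence y' is constant, so y(x) is affine.
Fitting the endpoints (0, 4) and (5, 1):
    slope m = (1 − 4) / (5 − 0) = -3/5,
    intercept c = 4 − m·0 = 4.
Extremal: y(x) = (-3/5) x + 4.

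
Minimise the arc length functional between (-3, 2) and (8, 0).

Arc-length functional: J[y] = ∫ sqrt(1 + (y')^2) dx.
Lagrangian L = sqrt(1 + (y')^2) has no explicit y dependence, so ∂L/∂y = 0 and the Euler-Lagrange equation gives
    d/dx( y' / sqrt(1 + (y')^2) ) = 0  ⇒  y' / sqrt(1 + (y')^2) = const.
Hence y' is constant, so y(x) is affine.
Fitting the endpoints (-3, 2) and (8, 0):
    slope m = (0 − 2) / (8 − (-3)) = -2/11,
    intercept c = 2 − m·(-3) = 16/11.
Extremal: y(x) = (-2/11) x + 16/11.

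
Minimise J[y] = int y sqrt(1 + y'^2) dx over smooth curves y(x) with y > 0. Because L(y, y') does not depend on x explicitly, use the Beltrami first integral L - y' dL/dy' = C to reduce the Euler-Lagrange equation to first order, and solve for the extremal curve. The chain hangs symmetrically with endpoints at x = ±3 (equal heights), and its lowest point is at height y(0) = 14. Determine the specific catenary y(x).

The Lagrangian L(y, y') = y sqrt(1 + y'^2) has no explicit x dependence, so the Beltrami identity applies:
    L − y' ∂L/∂y' = C.
Compute ∂L/∂y' = y · y' / sqrt(1 + y'^2). Then
    L − y' ∂L/∂y'
    = y sqrt(1 + y'^2) − y · y'^2 / sqrt(1 + y'^2)
    = y (1 + y'^2 − y'^2) / sqrt(1 + y'^2)
    = y / sqrt(1 + y'^2) = C.
Squaring gives y^2 = C^2 (1 + y'^2), i.e.
    y'^2 = y^2 / C^2 − 1.
Separating variables,
    dy / sqrt(y^2 − C^2) = dx / C,
and integrating gives arccosh(y / C) = (x − a)/C, so
    y(x) = C cosh((x − a)/C),
the catenary. The constants C and a are fixed by the two endpoint conditions (and, for the hanging-chain problem, the length constraint selects C).
Now fit the given data. The endpoints x = ±3 are symmetric at equal height, so the catenary is even about its minimum: a = 0 and y(x) = C cosh(x/C). The lowest point is y(0) = C cosh(0) = C, and we are told y(0) = 14, so C = 14. Therefore
    y(x) = 14 cosh(x/14),
and at the endpoints
    y(±3) = 14 cosh(3/14).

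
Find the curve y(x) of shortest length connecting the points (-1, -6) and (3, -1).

Arc-length functional: J[y] = ∫ sqrt(1 + (y')^2) dx.
Lagrangian L = sqrt(1 + (y')^2) has no explicit y dependence, so ∂L/∂y = 0 and the Euler-Lagrange equation gives
    d/dx( y' / sqrt(1 + (y')^2) ) = 0  ⇒  y' / sqrt(1 + (y')^2) = const.
Hence y' is constant, so y(x) is affine.
Fitting the endpoints (-1, -6) and (3, -1):
    slope m = ((-1) − (-6)) / (3 − (-1)) = 5/4,
    intercept c = (-6) − m·(-1) = -19/4.
Extremal: y(x) = (5/4) x - 19/4.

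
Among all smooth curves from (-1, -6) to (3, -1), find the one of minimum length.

Arc-length functional: J[y] = ∫ sqrt(1 + (y')^2) dx.
Lagrangian L = sqrt(1 + (y')^2) has no explicit y dependence, so ∂L/∂y = 0 and the Euler-Lagrange equation gives
    d/dx( y' / sqrt(1 + (y')^2) ) = 0  ⇒  y' / sqrt(1 + (y')^2) = const.
Hence y' is constant, so y(x) is affine.
Fitting the endpoints (-1, -6) and (3, -1):
    slope m = ((-1) − (-6)) / (3 − (-1)) = 5/4,
    intercept c = (-6) − m·(-1) = -19/4.
Extremal: y(x) = (5/4) x - 19/4.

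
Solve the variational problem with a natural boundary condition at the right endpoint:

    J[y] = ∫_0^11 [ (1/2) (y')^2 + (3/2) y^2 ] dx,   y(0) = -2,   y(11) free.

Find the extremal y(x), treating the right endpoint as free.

The Lagrangian L = (1/2) (y')^2 + (3/2) y^2 gives
    ∂L/∂y = 3 y,   ∂L/∂y' = y'.
Euler-Lagrange: y'' − 3 y = 0.
With k = sqrt(3), the general solution is
    y(x) = A cosh(sqrt(3) x) + B sinh(sqrt(3) x).
Fixed left endpoint y(0) = -2 ⇒ A = -2.
The right endpoint x = 11 is free, so the natural (transversality) condition is ∂L/∂y' |_{x=11} = 0, i.e. y'(11) = 0.
Compute y'(x) = A k sinh(k x) + B k cosh(k x), so
    y'(11) = A k sinh(k·11) + B k cosh(k·11) = 0
    ⇒ B = −A tanh(k·11) = 2 tanh(sqrt(3)·11).
Therefore the extremal is
    y(x) = −2 cosh(sqrt(3) x) + 2 tanh(sqrt(3)·11) sinh(sqrt(3) x).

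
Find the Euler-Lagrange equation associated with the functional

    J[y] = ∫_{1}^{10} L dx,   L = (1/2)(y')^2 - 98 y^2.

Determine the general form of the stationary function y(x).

The Lagrangian is L = (1/2)(y')^2 - 98 y^2.
∂L/∂y = -196y.
∂L/∂y' = y'.
The Euler-Lagrange equation d/dx(∂L/∂y') − ∂L/∂y = 0 becomes:
    y'' + 196 y = 0
General solution: y(x) = A sin(14x) + B cos(14x), where A and B are arbitrary constants fixed by the endpoint conditions.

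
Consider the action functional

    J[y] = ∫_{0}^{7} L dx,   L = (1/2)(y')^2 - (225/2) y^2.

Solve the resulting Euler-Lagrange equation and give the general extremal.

The Lagrangian is L = (1/2)(y')^2 - (225/2) y^2.
∂L/∂y = -225y.
∂L/∂y' = y'.
The Euler-Lagrange equation d/dx(∂L/∂y') − ∂L/∂y = 0 becomes:
    y'' + 225 y = 0
General solution: y(x) = A sin(15x) + B cos(15x), where A and B are arbitrary constants fixed by the endpoint conditions.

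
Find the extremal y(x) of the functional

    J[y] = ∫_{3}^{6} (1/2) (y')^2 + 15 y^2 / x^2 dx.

The Lagrangian is L = (1/2) (y')^2 + 15 y^2 / x^2.
Compute ∂L/∂y = 30y/x^2, ∂L/∂y' = y'.
The Euler-Lagrange equation d/dx(∂L/∂y') − ∂L/∂y = 0 reduces to
    y'' − 30/x^2 · y = 0  (x > 0).
Its general solution is
    y(x) = A x^6 + B x^(-5),
with A, B fixed by the endpoint conditions.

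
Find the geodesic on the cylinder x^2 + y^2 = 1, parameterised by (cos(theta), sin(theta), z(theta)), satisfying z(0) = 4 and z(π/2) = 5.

Parameterise the cylinder of radius R = 1 as
    r(θ) = (cos θ, sin θ, z(θ)).
The arc-length element is
    ds = sqrt(1 + (dz/dθ)^2) dθ,
so the Lagrangian is L = sqrt(1 + z'^2).
L depends on z' only, not on z or θ, so ∂L/∂z = 0 and
    ∂L/∂z' = z' / sqrt(1 + z'^2).
The Euler-Lagrange equation gives
    d/dθ( z' / sqrt(1 + z'^2) ) = 0,
so z' is constant. Integrating once:
    z(θ) = a θ + b,
a helix on the cylinder (a straight line when the cylinder is unrolled). The constants a, b are determined by the endpoint conditions.
With endpoint conditions z(0) = 4 and z(π/2) = 5: from z(0) = b we get b = 4, and a·π/2 + 4 = 5 gives a = 2/π, so
    z(θ) = (2/π) θ + 4.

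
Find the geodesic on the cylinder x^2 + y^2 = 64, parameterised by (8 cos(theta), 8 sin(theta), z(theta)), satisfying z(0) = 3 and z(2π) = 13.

Parameterise the cylinder of radius R = 8 as
    r(θ) = (8 cos θ, 8 sin θ, z(θ)).
The arc-length element is
    ds = sqrt(64 + (dz/dθ)^2) dθ,
so the Lagrangian is L = sqrt(64 + z'^2).
L depends on z' only, not on z or θ, so ∂L/∂z = 0 and
    ∂L/∂z' = z' / sqrt(64 + z'^2).
The Euler-Lagrange equation gives
    d/dθ( z' / sqrt(64 + z'^2) ) = 0,
so z' is constant. Integrating once:
    z(θ) = a θ + b,
a helix on the cylinder (a straight line when the cylinder is unrolled). The constants a, b are determined by the endpoint conditions.
With endpoint conditions z(0) = 3 and z(2π) = 13: from z(0) = b we get b = 3, and a·2π + 3 = 13 gives a = 5/π, so
    z(θ) = (5/π) θ + 3.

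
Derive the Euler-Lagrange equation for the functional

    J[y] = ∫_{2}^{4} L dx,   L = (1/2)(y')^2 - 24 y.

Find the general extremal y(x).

The Lagrangian is L = (1/2)(y')^2 - 24 y.
∂L/∂y = -24.
∂L/∂y' = y'.
The Euler-Lagrange equation d/dx(∂L/∂y') − ∂L/∂y = 0 becomes:
    y'' + 24 = 0
General solution: y(x) = -12 x^2 + A x + B, where A and B are arbitrary constants fixed by the endpoint conditions.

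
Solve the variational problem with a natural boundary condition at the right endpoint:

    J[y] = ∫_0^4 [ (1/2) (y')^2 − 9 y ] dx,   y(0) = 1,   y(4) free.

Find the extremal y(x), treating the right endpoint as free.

The Lagrangian L = (1/2) (y')^2 − 9 y gives
    ∂L/∂y = −9,   ∂L/∂y' = y'.
Euler-Lagrange: d/dx(y') − (−9) = 0, i.e. y'' + 9 = 0, so
    y(x) = −(9/2) x^2 + C1 x + C2.
Fixed left endpoint y(0) = 1 ⇒ C2 = 1.
The right endpoint x = 4 is free, so the natural (transversality) condition is ∂L/∂y' |_{x=4} = 0, i.e. y'(4) = 0.
Compute y'(x) = −9 x + C1, so y'(4) = −36 + C1 = 0 ⇒ C1 = 36.
Therefore the extremal is
    y(x) = −(9/2) x^2 + 36 x + 1.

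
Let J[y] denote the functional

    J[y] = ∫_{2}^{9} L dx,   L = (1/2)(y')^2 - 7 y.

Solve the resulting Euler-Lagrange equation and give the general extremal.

The Lagrangian is L = (1/2)(y')^2 - 7 y.
∂L/∂y = -7.
∂L/∂y' = y'.
The Euler-Lagrange equation d/dx(∂L/∂y') − ∂L/∂y = 0 becomes:
    y'' + 7 = 0
General solution: y(x) = -(7/2) x^2 + A x + B, where A and B are arbitrary constants fixed by the endpoint conditions.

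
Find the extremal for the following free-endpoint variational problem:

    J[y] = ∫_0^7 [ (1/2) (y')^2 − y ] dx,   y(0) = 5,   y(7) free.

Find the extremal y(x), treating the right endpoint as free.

The Lagrangian L = (1/2) (y')^2 − y gives
    ∂L/∂y = −1,   ∂L/∂y' = y'.
Euler-Lagrange: d/dx(y') − (−1) = 0, i.e. y'' + 1 = 0, so
    y(x) = −(1/2) x^2 + C1 x + C2.
Fixed left endpoint y(0) = 5 ⇒ C2 = 5.
The right endpoint x = 7 is free, so the natural (transversality) condition is ∂L/∂y' |_{x=7} = 0, i.e. y'(7) = 0.
Compute y'(x) = −1 x + C1, so y'(7) = −7 + C1 = 0 ⇒ C1 = 7.
Therefore the extremal is
    y(x) = −x^2/2 + 7 x + 5.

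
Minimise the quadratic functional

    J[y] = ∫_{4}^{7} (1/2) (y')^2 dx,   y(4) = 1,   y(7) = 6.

The Lagrangian is L = (1/2) (y')^2.
Compute ∂L/∂y = 0, ∂L/∂y' = y'.
The Euler-Lagrange equation d/dx(∂L/∂y') − ∂L/∂y = 0 reduces to
    y'' = 0.
Its general solution is
    y(x) = A x + B,
with A, B fixed by the endpoint conditions.
Applying the endpoint conditions y(4) = 1 and y(7) = 6: solve A·4 + B = 1 and A·7 + B = 6. Subtracting gives A(7 − 4) = 6 − 1, so A = 5/3, and B = 1 − A·4 = -17/3. Therefore
    y(x) = (5/3) x - 17/3.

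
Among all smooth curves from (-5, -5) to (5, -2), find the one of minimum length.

Arc-length functional: J[y] = ∫ sqrt(1 + (y')^2) dx.
Lagrangian L = sqrt(1 + (y')^2) has no explicit y dependence, so ∂L/∂y = 0 and the Euler-Lagrange equation gives
    d/dx( y' / sqrt(1 + (y')^2) ) = 0  ⇒  y' / sqrt(1 + (y')^2) = const.
Hence y' is constant, so y(x) is affine.
Fitting the endpoints (-5, -5) and (5, -2):
    slope m = ((-2) − (-5)) / (5 − (-5)) = 3/10,
    intercept c = (-5) − m·(-5) = -7/2.
Extremal: y(x) = (3/10) x - 7/2.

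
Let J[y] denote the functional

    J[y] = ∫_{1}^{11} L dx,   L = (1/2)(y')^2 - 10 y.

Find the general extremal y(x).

The Lagrangian is L = (1/2)(y')^2 - 10 y.
∂L/∂y = -10.
∂L/∂y' = y'.
The Euler-Lagrange equation d/dx(∂L/∂y') − ∂L/∂y = 0 becomes:
    y'' + 10 = 0
General solution: y(x) = -5 x^2 + A x + B, where A and B are arbitrary constants fixed by the endpoint conditions.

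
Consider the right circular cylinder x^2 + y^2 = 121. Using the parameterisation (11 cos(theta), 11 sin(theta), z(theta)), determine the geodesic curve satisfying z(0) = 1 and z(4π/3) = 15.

Parameterise the cylinder of radius R = 11 as
    r(θ) = (11 cos θ, 11 sin θ, z(θ)).
The arc-length element is
    ds = sqrt(121 + (dz/dθ)^2) dθ,
so the Lagrangian is L = sqrt(121 + z'^2).
L depends on z' only, not on z or θ, so ∂L/∂z = 0 and
    ∂L/∂z' = z' / sqrt(121 + z'^2).
The Euler-Lagrange equation gives
    d/dθ( z' / sqrt(121 + z'^2) ) = 0,
so z' is constant. Integrating once:
    z(θ) = a θ + b,
a helix on the cylinder (a straight line when the cylinder is unrolled). The constants a, b are determined by the endpoint conditions.
With endpoint conditions z(0) = 1 and z(4π/3) = 15: from z(0) = b we get b = 1, and a·4π/3 + 1 = 15 gives a = 21/(2π), so
    z(θ) = (21/(2π)) θ + 1.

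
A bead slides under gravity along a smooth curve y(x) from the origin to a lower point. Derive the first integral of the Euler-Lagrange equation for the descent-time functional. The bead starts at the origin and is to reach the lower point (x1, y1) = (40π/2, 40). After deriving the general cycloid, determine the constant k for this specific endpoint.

The Lagrangian L = sqrt((1 + y'^2) / y) has no explicit x dependence, so the Beltrami identity applies:
    L − y' ∂L/∂y' = C.
Compute ∂L/∂y' = y' / sqrt(y (1 + y'^2)).
Substitute:
    sqrt((1 + y'^2)/y) − y'·y' / sqrt(y (1 + y'^2))
    = (1 + y'^2) / sqrt(y (1 + y'^2)) − y'^2 / sqrt(y (1 + y'^2))
    = 1 / sqrt(y (1 + y'^2)) = C.
Squaring and rearranging gives the first integral
    y (1 + y'^2) = 1/C^2 =: k   (constant).
Solving this first-order ODE by the substitution
    y = (k/2)(1 − cos θ)
yields the cycloid parameterisation
    x(θ) = (k/2)(θ − sin θ),   y(θ) = (k/2)(1 − cos θ).
The constant k is fixed by the endpoint condition.
Now fit the given lower endpoint (x1, y1) = (40π/2, 40). At the bottom of the first arch (θ = π), the parametric equations give
    y(π) = (k/2)(1 − cos π) = k,
    x(π) = (k/2)(π − sin π) = kπ/2.
Matching y(π) = 40 gives k = 40, consistent with x(π) = 40π/2. Therefore the specific cycloid is
    x(θ) = (40/2)(θ − sin θ),   y(θ) = (40/2)(1 − cos θ).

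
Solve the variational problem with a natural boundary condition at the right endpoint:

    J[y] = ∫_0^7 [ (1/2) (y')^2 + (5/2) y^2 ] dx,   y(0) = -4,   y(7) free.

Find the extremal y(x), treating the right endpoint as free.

The Lagrangian L = (1/2) (y')^2 + (5/2) y^2 gives
    ∂L/∂y = 5 y,   ∂L/∂y' = y'.
Euler-Lagrange: y'' − 5 y = 0.
With k = sqrt(5), the general solution is
    y(x) = A cosh(sqrt(5) x) + B sinh(sqrt(5) x).
Fixed left endpoint y(0) = -4 ⇒ A = -4.
The right endpoint x = 7 is free, so the natural (transversality) condition is ∂L/∂y' |_{x=7} = 0, i.e. y'(7) = 0.
Compute y'(x) = A k sinh(k x) + B k cosh(k x), so
    y'(7) = A k sinh(k·7) + B k cosh(k·7) = 0
    ⇒ B = −A tanh(k·7) = 4 tanh(sqrt(5)·7).
Therefore the extremal is
    y(x) = −4 cosh(sqrt(5) x) + 4 tanh(sqrt(5)·7) sinh(sqrt(5) x).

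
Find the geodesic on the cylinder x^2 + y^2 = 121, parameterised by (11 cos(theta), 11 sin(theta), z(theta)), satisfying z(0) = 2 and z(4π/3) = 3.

Parameterise the cylinder of radius R = 11 as
    r(θ) = (11 cos θ, 11 sin θ, z(θ)).
The arc-length element is
    ds = sqrt(121 + (dz/dθ)^2) dθ,
so the Lagrangian is L = sqrt(121 + z'^2).
L depends on z' only, not on z or θ, so ∂L/∂z = 0 and
    ∂L/∂z' = z' / sqrt(121 + z'^2).
The Euler-Lagrange equation gives
    d/dθ( z' / sqrt(121 + z'^2) ) = 0,
so z' is constant. Integrating once:
    z(θ) = a θ + b,
a helix on the cylinder (a straight line when the cylinder is unrolled). The constants a, b are determined by the endpoint conditions.
With endpoint conditions z(0) = 2 and z(4π/3) = 3: from z(0) = b we get b = 2, and a·4π/3 + 2 = 3 gives a = 3/(4π), so
    z(θ) = (3/(4π)) θ + 2.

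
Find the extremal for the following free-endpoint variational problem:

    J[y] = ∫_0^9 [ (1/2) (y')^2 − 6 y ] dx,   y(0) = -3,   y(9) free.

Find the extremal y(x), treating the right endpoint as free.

The Lagrangian L = (1/2) (y')^2 − 6 y gives
    ∂L/∂y = −6,   ∂L/∂y' = y'.
Euler-Lagrange: d/dx(y') − (−6) = 0, i.e. y'' + 6 = 0, so
    y(x) = −(6/2) x^2 + C1 x + C2.
Fixed left endpoint y(0) = -3 ⇒ C2 = -3.
The right endpoint x = 9 is free, so the natural (transversality) condition is ∂L/∂y' |_{x=9} = 0, i.e. y'(9) = 0.
Compute y'(x) = −6 x + C1, so y'(9) = −54 + C1 = 0 ⇒ C1 = 54.
Therefore the extremal is
    y(x) = −3 x^2 + 54 x − 3.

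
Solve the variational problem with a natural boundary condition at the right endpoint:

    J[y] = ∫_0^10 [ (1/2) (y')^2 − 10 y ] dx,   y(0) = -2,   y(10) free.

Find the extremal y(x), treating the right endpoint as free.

The Lagrangian L = (1/2) (y')^2 − 10 y gives
    ∂L/∂y = −10,   ∂L/∂y' = y'.
Euler-Lagrange: d/dx(y') − (−10) = 0, i.e. y'' + 10 = 0, so
    y(x) = −(10/2) x^2 + C1 x + C2.
Fixed left endpoint y(0) = -2 ⇒ C2 = -2.
The right endpoint x = 10 is free, so the natural (transversality) condition is ∂L/∂y' |_{x=10} = 0, i.e. y'(10) = 0.
Compute y'(x) = −10 x + C1, so y'(10) = −100 + C1 = 0 ⇒ C1 = 100.
Therefore the extremal is
    y(x) = −5 x^2 + 100 x − 2.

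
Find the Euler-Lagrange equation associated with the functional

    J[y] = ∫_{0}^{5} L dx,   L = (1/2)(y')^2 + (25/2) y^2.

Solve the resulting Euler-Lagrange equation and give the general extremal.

The Lagrangian is L = (1/2)(y')^2 + (25/2) y^2.
∂L/∂y = 25y.
∂L/∂y' = y'.
The Euler-Lagrange equation d/dx(∂L/∂y') − ∂L/∂y = 0 becomes:
    y'' - 25 y = 0
General solution: y(x) = A e^(5x) + B e^(-5x), where A and B are arbitrary constants fixed by the endpoint conditions.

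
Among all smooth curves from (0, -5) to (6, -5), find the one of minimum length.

Arc-length functional: J[y] = ∫ sqrt(1 + (y')^2) dx.
Lagrangian L = sqrt(1 + (y')^2) has no explicit y dependence, so ∂L/∂y = 0 and the Euler-Lagrange equation gives
    d/dx( y' / sqrt(1 + (y')^2) ) = 0  ⇒  y' / sqrt(1 + (y')^2) = const.
Hence y' is constant, so y(x) is affine.
Fitting the endpoints (0, -5) and (6, -5):
    slope m = ((-5) − (-5)) / (6 − 0) = 0,
    intercept c = (-5) − m·0 = -5.
Extremal: y(x) = -5.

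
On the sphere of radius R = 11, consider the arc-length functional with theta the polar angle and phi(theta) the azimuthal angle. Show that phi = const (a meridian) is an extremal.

On the sphere of radius R = 11 with spherical coordinates (θ, φ), the induced metric is
    ds^2 = 121(dθ^2 + sin^2(θ) dφ^2).
Using θ as the parameter, the arc-length functional becomes
    J[φ] = ∫ 11 sqrt(1 + sin^2(θ) (dφ/dθ)^2) dθ.
So L = 11 sqrt(1 + sin^2(θ) φ'^2). Compute
    ∂L/∂φ = 0  (L has no explicit φ dependence),
    ∂L/∂φ' = 11 sin^2(θ) φ' / sqrt(1 + sin^2(θ) φ'^2).
For the candidate φ(θ) = c (constant), φ' = 0, so ∂L/∂φ' evaluated along the candidate vanishes, and ∂L/∂φ is identically zero. Hence
    d/dθ(∂L/∂φ') − ∂L/∂φ = 0
is satisfied. Therefore meridians φ = const are extremals of arc length — they are geodesics on the sphere.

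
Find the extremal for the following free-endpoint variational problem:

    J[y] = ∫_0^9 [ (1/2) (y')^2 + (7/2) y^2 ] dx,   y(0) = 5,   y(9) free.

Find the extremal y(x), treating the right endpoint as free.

The Lagrangian L = (1/2) (y')^2 + (7/2) y^2 gives
    ∂L/∂y = 7 y,   ∂L/∂y' = y'.
Euler-Lagrange: y'' − 7 y = 0.
With k = sqrt(7), the general solution is
    y(x) = A cosh(sqrt(7) x) + B sinh(sqrt(7) x).
Fixed left endpoint y(0) = 5 ⇒ A = 5.
The right endpoint x = 9 is free, so the natural (transversality) condition is ∂L/∂y' |_{x=9} = 0, i.e. y'(9) = 0.
Compute y'(x) = A k sinh(k x) + B k cosh(k x), so
    y'(9) = A k sinh(k·9) + B k cosh(k·9) = 0
    ⇒ B = −A tanh(k·9) = − 5 tanh(sqrt(7)·9).
Therefore the extremal is
    y(x) = 5 cosh(sqrt(7) x) − 5 tanh(sqrt(7)·9) sinh(sqrt(7) x).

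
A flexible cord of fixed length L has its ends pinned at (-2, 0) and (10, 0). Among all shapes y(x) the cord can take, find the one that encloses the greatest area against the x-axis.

Set up the augmented Lagrangian using a multiplier λ for the length constraint:
    F(y, y') = y − λ sqrt(1 + y'^2).
F has no explicit x dependence, so the Beltrami identity yields a first integral
    F − y' ∂F/∂y' = C.
Compute ∂F/∂y' = −λ y' / sqrt(1 + y'^2). Then
    y − λ sqrt(1 + y'^2) + λ y'^2 / sqrt(1 + y'^2) = C
    ⇒  y − λ / sqrt(1 + y'^2) = C.
Solving for y' and integrating gives
    (x − a)^2 + (y − b)^2 = λ^2,
a circular arc of radius λ. The constants a, b are determined by the endpoint conditions y(-2) = y(10) = 0, and λ is fixed implicitly by the length constraint
    ∫_{-2}^{10} sqrt(1 + y'^2) dx = L.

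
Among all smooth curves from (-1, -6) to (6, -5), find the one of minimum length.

Arc-length functional: J[y] = ∫ sqrt(1 + (y')^2) dx.
Lagrangian L = sqrt(1 + (y')^2) has no explicit y dependence, so ∂L/∂y = 0 and the Euler-Lagrange equation gives
    d/dx( y' / sqrt(1 + (y')^2) ) = 0  ⇒  y' / sqrt(1 + (y')^2) = const.
Hence y' is constant, so y(x) is affine.
Fitting the endpoints (-1, -6) and (6, -5):
    slope m = ((-5) − (-6)) / (6 − (-1)) = 1/7,
    intercept c = (-6) − m·(-1) = -41/7.
Extremal: y(x) = (1/7) x - 41/7.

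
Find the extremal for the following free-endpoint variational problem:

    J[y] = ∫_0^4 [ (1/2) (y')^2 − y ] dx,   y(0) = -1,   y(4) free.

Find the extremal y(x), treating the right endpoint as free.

The Lagrangian L = (1/2) (y')^2 − y gives
    ∂L/∂y = −1,   ∂L/∂y' = y'.
Euler-Lagrange: d/dx(y') − (−1) = 0, i.e. y'' + 1 = 0, so
    y(x) = −(1/2) x^2 + C1 x + C2.
Fixed left endpoint y(0) = -1 ⇒ C2 = -1.
The right endpoint x = 4 is free, so the natural (transversality) condition is ∂L/∂y' |_{x=4} = 0, i.e. y'(4) = 0.
Compute y'(x) = −1 x + C1, so y'(4) = −4 + C1 = 0 ⇒ C1 = 4.
Therefore the extremal is
    y(x) = −x^2/2 + 4 x − 1.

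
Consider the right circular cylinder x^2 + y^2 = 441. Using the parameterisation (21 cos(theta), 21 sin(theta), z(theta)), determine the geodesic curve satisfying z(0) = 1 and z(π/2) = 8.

Parameterise the cylinder of radius R = 21 as
    r(θ) = (21 cos θ, 21 sin θ, z(θ)).
The arc-length element is
    ds = sqrt(441 + (dz/dθ)^2) dθ,
so the Lagrangian is L = sqrt(441 + z'^2).
L depends on z' only, not on z or θ, so ∂L/∂z = 0 and
    ∂L/∂z' = z' / sqrt(441 + z'^2).
The Euler-Lagrange equation gives
    d/dθ( z' / sqrt(441 + z'^2) ) = 0,
so z' is constant. Integrating once:
    z(θ) = a θ + b,
a helix on the cylinder (a straight line when the cylinder is unrolled). The constants a, b are determined by the endpoint conditions.
With endpoint conditions z(0) = 1 and z(π/2) = 8: from z(0) = b we get b = 1, and a·π/2 + 1 = 8 gives a = 14/π, so
    z(θ) = (14/π) θ + 1.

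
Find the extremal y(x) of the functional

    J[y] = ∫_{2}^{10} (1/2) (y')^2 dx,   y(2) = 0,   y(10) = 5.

The Lagrangian is L = (1/2) (y')^2.
Compute ∂L/∂y = 0, ∂L/∂y' = y'.
The Euler-Lagrange equation d/dx(∂L/∂y') − ∂L/∂y = 0 reduces to
    y'' = 0.
Its general solution is
    y(x) = A x + B,
with A, B fixed by the endpoint conditions.
Applying the endpoint conditions y(2) = 0 and y(10) = 5: solve A·2 + B = 0 and A·10 + B = 5. Subtracting gives A(10 − 2) = 5 − 0, so A = 5/8, and B = 0 − A·2 = -5/4. Therefore
    y(x) = (5/8) x - 5/4.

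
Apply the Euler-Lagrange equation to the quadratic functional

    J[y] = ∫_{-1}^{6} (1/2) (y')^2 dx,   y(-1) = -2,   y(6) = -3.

The Lagrangian is L = (1/2) (y')^2.
Compute ∂L/∂y = 0, ∂L/∂y' = y'.
The Euler-Lagrange equation d/dx(∂L/∂y') − ∂L/∂y = 0 reduces to
    y'' = 0.
Its general solution is
    y(x) = A x + B,
with A, B fixed by the endpoint conditions.
Applying the endpoint conditions y(-1) = -2 and y(6) = -3: solve A·-1 + B = -2 and A·6 + B = -3. Subtracting gives A(6 − -1) = -3 − -2, so A = -1/7, and B = -2 − A·-1 = -15/7. Therefore
    y(x) = (-1/7) x - 15/7.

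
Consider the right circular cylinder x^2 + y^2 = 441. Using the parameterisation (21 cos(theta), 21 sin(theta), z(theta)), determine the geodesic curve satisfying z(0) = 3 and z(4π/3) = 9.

Parameterise the cylinder of radius R = 21 as
    r(θ) = (21 cos θ, 21 sin θ, z(θ)).
The arc-length element is
    ds = sqrt(441 + (dz/dθ)^2) dθ,
so the Lagrangian is L = sqrt(441 + z'^2).
L depends on z' only, not on z or θ, so ∂L/∂z = 0 and
    ∂L/∂z' = z' / sqrt(441 + z'^2).
The Euler-Lagrange equation gives
    d/dθ( z' / sqrt(441 + z'^2) ) = 0,
so z' is constant. Integrating once:
    z(θ) = a θ + b,
a helix on the cylinder (a straight line when the cylinder is unrolled). The constants a, b are determined by the endpoint conditions.
With endpoint conditions z(0) = 3 and z(4π/3) = 9: from z(0) = b we get b = 3, and a·4π/3 + 3 = 9 gives a = 9/(2π), so
    z(θ) = (9/(2π)) θ + 3.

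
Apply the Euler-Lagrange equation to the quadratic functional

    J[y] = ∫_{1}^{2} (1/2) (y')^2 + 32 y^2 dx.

The Lagrangian is L = (1/2) (y')^2 + 32 y^2.
Compute ∂L/∂y = 64y, ∂L/∂y' = y'.
The Euler-Lagrange equation d/dx(∂L/∂y') − ∂L/∂y = 0 reduces to
    y'' − 64 y = 0.
Its general solution is
    y(x) = A e^(8x) + B e^(−8x),
with A, B fixed by the endpoint conditions.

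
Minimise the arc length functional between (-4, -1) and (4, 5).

Arc-length functional: J[y] = ∫ sqrt(1 + (y')^2) dx.
Lagrangian L = sqrt(1 + (y')^2) has no explicit y dependence, so ∂L/∂y = 0 and the Euler-Lagrange equation gives
    d/dx( y' / sqrt(1 + (y')^2) ) = 0  ⇒  y' / sqrt(1 + (y')^2) = const.
Hence y' is constant, so y(x) is affine.
Fitting the endpoints (-4, -1) and (4, 5):
    slope m = (5 − (-1)) / (4 − (-4)) = 3/4,
    intercept c = (-1) − m·(-4) = 2.
Extremal: y(x) = (3/4) x + 2.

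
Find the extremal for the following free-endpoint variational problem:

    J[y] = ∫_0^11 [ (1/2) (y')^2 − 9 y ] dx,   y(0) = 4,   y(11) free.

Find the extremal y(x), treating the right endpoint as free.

The Lagrangian L = (1/2) (y')^2 − 9 y gives
    ∂L/∂y = −9,   ∂L/∂y' = y'.
Euler-Lagrange: d/dx(y') − (−9) = 0, i.e. y'' + 9 = 0, so
    y(x) = −(9/2) x^2 + C1 x + C2.
Fixed left endpoint y(0) = 4 ⇒ C2 = 4.
The right endpoint x = 11 is free, so the natural (transversality) condition is ∂L/∂y' |_{x=11} = 0, i.e. y'(11) = 0.
Compute y'(x) = −9 x + C1, so y'(11) = −99 + C1 = 0 ⇒ C1 = 99.
Therefore the extremal is
    y(x) = −(9/2) x^2 + 99 x + 4.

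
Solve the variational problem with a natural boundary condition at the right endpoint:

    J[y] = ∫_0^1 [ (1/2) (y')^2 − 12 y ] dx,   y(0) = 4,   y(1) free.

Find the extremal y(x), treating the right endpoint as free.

The Lagrangian L = (1/2) (y')^2 − 12 y gives
    ∂L/∂y = −12,   ∂L/∂y' = y'.
Euler-Lagrange: d/dx(y') − (−12) = 0, i.e. y'' + 12 = 0, so
    y(x) = −(12/2) x^2 + C1 x + C2.
Fixed left endpoint y(0) = 4 ⇒ C2 = 4.
The right endpoint x = 1 is free, so the natural (transversality) condition is ∂L/∂y' |_{x=1} = 0, i.e. y'(1) = 0.
Compute y'(x) = −12 x + C1, so y'(1) = −12 + C1 = 0 ⇒ C1 = 12.
Therefore the extremal is
    y(x) = −6 x^2 + 12 x + 4.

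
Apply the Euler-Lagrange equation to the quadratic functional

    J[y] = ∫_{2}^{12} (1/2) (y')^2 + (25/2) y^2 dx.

The Lagrangian is L = (1/2) (y')^2 + (25/2) y^2.
Compute ∂L/∂y = 25y, ∂L/∂y' = y'.
The Euler-Lagrange equation d/dx(∂L/∂y') − ∂L/∂y = 0 reduces to
    y'' − 25 y = 0.
Its general solution is
    y(x) = A e^(5x) + B e^(−5x),
with A, B fixed by the endpoint conditions.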